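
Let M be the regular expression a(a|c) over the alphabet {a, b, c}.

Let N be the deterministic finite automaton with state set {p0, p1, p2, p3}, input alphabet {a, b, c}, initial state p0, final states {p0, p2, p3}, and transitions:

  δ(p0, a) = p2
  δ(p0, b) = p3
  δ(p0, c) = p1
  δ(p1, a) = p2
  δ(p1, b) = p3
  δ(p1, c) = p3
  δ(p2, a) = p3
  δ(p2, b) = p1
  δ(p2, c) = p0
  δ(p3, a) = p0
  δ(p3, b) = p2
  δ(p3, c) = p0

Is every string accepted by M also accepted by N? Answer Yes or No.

Converting the expression M to a DFA (subset construction, then merging equivalent states) gives the minimal DFA with states {m0, m1, m2, m3}, start state m0, accepting states {m3} and transitions m0: a→m1, b→m2, c→m2; m1: a→m3, b→m2, c→m3; m2: a→m2, b→m2, c→m2; m3: a→m2, b→m2, c→m2.
Exploring the product automaton M × N from the start pair (m0, p0), following both machines on each input symbol, reaches 8 state pairs: (m0, p0), (m1, p2), (m2, p3), (m2, p1), (m3, p3), (m3, p0), (m2, p0), (m2, p2).
M accepts in {m3} and N accepts in {p0, p2, p3}. The reachable pairs whose M-component is accepting are (m3, p3), (m3, p0); in each of them the N-component is accepting too, so the product for L(M) \ L(N) (M-component accepting, N-component rejecting) has no reachable accepting pair and the difference is empty.
Hence every string in L(M) is also in L(N).

Yes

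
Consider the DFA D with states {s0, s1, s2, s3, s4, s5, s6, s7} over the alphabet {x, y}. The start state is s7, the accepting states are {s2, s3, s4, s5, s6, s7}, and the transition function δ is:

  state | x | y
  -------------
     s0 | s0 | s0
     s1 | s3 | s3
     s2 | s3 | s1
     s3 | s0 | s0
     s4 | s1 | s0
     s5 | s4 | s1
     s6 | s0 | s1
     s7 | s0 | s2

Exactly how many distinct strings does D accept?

5

The useful subgraph on states {s1, s2, s3, s7} is acyclic, so L(D) is finite; the longest accepting path visits 4 useful states, giving maximum string length 3.
Counting accepting paths from s7 by length: 1 of length 0, 1 of length 1, 1 of length 2, 2 of length 3. Total 5.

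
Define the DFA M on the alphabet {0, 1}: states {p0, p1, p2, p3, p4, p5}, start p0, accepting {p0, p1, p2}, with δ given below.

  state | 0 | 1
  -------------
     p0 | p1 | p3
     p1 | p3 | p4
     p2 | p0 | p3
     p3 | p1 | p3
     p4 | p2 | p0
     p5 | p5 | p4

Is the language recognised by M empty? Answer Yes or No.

No

The empty string ε is accepted: the run p0 ends in the accepting state p0.
Since at least one string is accepted, L(M) is not empty.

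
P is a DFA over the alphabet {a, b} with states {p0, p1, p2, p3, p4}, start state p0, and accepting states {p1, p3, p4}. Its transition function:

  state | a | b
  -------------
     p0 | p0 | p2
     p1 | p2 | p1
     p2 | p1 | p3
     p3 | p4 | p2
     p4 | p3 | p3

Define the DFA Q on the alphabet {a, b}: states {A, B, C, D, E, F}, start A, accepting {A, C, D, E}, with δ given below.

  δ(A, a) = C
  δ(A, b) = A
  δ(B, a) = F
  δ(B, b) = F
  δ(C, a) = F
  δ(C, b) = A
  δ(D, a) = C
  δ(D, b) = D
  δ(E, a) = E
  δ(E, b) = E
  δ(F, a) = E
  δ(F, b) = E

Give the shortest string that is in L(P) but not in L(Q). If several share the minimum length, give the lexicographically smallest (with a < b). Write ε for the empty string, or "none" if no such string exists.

bbaa

The string bbaa is accepted by P but not by Q.
No shorter string lies in the difference, and bbaa is the lexicographically first length-4 string in L(P) \ L(Q).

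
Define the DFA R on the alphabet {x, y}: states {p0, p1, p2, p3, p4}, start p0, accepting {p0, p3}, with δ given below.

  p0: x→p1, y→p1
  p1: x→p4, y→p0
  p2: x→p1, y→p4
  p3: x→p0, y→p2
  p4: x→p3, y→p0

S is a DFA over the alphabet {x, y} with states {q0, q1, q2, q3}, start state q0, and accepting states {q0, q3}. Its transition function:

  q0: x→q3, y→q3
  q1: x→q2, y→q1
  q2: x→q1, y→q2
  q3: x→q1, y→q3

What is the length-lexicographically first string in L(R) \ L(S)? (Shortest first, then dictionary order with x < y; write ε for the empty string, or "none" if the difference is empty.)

The string xxx is accepted by R but not by S.
No shorter string lies in the difference, and xxx is the lexicographically first length-3 string in L(R) \ L(S).

xxx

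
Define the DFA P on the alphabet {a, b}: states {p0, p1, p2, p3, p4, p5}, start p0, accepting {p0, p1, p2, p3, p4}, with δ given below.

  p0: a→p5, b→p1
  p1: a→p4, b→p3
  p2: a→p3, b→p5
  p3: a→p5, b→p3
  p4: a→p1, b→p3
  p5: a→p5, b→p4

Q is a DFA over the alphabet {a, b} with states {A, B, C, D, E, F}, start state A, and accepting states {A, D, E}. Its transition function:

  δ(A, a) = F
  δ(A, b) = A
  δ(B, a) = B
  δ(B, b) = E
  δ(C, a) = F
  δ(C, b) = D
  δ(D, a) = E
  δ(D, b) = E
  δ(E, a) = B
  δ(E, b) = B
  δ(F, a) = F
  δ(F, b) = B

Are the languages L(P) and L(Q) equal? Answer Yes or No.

The string ab is accepted by P but rejected by Q.
So L(P) ≠ L(Q).

No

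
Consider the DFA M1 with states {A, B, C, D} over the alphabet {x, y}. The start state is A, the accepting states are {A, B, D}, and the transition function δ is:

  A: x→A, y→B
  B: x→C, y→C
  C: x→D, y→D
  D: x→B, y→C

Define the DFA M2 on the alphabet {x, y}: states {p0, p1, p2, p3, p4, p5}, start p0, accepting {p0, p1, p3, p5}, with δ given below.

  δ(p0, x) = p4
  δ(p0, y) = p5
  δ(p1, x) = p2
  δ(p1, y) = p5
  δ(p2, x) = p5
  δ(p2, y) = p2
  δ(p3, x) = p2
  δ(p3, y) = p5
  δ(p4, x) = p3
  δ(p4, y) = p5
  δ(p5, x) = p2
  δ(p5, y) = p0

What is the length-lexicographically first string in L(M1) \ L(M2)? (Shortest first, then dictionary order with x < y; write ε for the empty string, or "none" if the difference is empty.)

x

The string x is accepted by M1 but not by M2.
No shorter string lies in the difference, and x is the lexicographically first length-1 string in L(M1) \ L(M2).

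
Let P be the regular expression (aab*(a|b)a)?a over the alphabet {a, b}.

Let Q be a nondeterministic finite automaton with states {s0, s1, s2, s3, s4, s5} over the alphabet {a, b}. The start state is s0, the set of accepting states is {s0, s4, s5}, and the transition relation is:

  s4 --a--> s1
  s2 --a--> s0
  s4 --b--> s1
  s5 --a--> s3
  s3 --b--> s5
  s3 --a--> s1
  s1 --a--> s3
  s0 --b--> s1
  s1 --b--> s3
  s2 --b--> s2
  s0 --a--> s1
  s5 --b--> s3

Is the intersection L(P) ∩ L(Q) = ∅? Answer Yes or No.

Converting the expression P to a DFA (subset construction, then merging equivalent states) gives the minimal DFA with states {p0, p1, p2, p3, p4, p5, p6, p7, p8, p9}, start state p0, accepting states {p1, p8, p9} and transitions p0: a→p1, b→p2; p1: a→p3, b→p2; p2: a→p2, b→p2; p3: a→p4, b→p5; p4: a→p6, b→p2; p5: a→p7, b→p5; p6: a→p8, b→p2; p7: a→p9, b→p2; p8: a→p2, b→p2; p9: a→p8, b→p2.
Exploring the product automaton P × Q from the start pair (p0, s0), following both machines on each input symbol, reaches 16 state pairs: (p0, s0), (p1, s1), (p2, s1), (p3, s3), (p2, s3), (p4, s1), (p5, s5), (p2, s5), (p6, s3), (p7, s3), (p5, s3), (p8, s1), (p9, s1), (p7, s1), (p8, s3), (p9, s3).
P accepts in {p1, p8, p9} and Q accepts in {s0, s4, s5}; no reachable pair has both components accepting, so no string drives both machines to acceptance simultaneously and L(P) ∩ L(Q) = ∅.
So no string is accepted by both, and the intersection is empty.

Yes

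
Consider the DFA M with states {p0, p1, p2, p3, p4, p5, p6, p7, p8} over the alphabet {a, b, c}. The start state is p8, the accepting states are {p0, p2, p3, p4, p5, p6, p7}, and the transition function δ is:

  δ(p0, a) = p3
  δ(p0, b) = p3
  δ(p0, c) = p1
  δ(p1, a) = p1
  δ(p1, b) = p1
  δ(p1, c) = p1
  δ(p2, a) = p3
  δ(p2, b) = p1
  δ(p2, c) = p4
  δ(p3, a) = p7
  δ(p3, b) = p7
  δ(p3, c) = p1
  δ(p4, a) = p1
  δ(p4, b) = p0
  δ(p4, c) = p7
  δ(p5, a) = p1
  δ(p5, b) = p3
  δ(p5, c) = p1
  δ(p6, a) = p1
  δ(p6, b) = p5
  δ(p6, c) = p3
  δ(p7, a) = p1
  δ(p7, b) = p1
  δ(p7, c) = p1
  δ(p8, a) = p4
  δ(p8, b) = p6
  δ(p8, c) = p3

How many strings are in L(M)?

20

The useful subgraph on states {p0, p3, p4, p5, p6, p7, p8} is acyclic, so L(M) is finite; the longest accepting path visits 5 useful states, giving maximum string length 4.
Counting accepting paths from p8 by length: 3 of length 1, 6 of length 2, 5 of length 3, 6 of length 4. Total 20.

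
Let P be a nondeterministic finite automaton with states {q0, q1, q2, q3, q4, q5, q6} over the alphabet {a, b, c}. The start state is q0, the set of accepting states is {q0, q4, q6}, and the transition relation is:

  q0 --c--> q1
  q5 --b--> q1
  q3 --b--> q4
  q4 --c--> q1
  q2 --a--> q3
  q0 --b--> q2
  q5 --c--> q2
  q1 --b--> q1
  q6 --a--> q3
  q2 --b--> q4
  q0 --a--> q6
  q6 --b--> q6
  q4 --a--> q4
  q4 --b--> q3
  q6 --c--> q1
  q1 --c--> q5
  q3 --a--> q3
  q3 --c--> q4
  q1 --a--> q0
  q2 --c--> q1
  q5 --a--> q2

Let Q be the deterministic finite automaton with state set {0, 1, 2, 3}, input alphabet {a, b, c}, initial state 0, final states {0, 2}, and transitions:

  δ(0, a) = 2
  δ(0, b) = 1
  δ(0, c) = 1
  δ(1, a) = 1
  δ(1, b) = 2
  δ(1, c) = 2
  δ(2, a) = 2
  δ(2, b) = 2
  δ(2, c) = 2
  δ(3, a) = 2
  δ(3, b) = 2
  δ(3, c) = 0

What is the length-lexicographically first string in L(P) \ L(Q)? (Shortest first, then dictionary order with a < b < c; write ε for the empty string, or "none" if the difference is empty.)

The string ca is accepted by P but not by Q.
No shorter string lies in the difference, and ca is the lexicographically first length-2 string in L(P) \ L(Q).

ca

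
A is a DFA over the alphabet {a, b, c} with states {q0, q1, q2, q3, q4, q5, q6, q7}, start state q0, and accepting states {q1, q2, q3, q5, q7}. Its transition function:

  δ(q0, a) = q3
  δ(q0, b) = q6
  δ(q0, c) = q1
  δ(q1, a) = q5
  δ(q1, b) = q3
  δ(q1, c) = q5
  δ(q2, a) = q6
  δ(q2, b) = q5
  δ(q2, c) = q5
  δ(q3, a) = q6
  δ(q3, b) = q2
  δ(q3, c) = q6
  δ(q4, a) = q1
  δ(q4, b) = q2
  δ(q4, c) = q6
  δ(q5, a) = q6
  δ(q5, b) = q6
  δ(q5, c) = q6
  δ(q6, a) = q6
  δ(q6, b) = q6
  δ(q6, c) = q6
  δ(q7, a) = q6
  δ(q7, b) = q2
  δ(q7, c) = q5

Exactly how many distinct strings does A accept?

The useful subgraph on states {q0, q1, q2, q3, q5} is acyclic, so L(A) is finite; the longest accepting path visits 5 useful states, giving maximum string length 4.
Counting accepting paths from q0 by length: 2 of length 1, 4 of length 2, 3 of length 3, 2 of length 4. Total 11.

11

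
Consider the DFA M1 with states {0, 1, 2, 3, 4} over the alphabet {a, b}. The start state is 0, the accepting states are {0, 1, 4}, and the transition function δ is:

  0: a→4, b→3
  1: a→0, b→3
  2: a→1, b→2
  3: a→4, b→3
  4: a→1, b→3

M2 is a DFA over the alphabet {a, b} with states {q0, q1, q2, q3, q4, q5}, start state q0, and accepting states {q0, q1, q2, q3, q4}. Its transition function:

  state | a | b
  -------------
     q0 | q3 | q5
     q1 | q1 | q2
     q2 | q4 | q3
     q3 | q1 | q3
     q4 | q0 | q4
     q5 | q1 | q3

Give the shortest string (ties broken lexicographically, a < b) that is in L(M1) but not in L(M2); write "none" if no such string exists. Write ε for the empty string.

Exploring the product automaton M1 × M2 from the start pair (0, q0), following both machines on each input symbol, reaches 14 state pairs: (0, q0), (4, q3), (3, q5), (1, q1), (3, q3), (4, q1), (0, q1), (3, q2), (4, q4), (1, q0), (3, q4), (0, q3), (4, q0), (1, q3).
M1 accepts in {0, 1, 4} and M2 accepts in {q0, q1, q2, q3, q4}. The reachable pairs whose M1-component is accepting are (0, q0), (4, q3), (1, q1), (4, q1), (0, q1), (4, q4), (1, q0), (0, q3), (4, q0), (1, q3); in each of them the M2-component is accepting too, so the product for L(M1) \ L(M2) (M1-component accepting, M2-component rejecting) has no reachable accepting pair and the difference is empty.
So every string accepted by M1 is also accepted by M2: L(M1) \ L(M2) = ∅ and there is no such string.

none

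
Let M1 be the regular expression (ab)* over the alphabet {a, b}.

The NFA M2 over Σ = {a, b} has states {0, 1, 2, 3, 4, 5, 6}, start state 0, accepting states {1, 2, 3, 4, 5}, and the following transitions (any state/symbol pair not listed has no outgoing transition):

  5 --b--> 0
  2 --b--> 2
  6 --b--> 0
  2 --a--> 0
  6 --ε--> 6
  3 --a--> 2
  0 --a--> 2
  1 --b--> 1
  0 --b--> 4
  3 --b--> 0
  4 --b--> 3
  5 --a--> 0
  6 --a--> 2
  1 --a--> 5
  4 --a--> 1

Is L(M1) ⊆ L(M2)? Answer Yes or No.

No

The empty string ε is in L(M1) but not in L(M2).
So L(M1) ⊄ L(M2).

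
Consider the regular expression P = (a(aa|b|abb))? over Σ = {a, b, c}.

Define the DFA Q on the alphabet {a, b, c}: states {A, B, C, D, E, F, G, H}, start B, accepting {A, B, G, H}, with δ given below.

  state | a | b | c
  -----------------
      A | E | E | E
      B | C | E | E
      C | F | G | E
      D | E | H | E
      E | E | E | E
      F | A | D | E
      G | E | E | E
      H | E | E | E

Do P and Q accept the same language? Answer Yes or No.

Converting the expression P to a DFA (subset construction, then merging equivalent states) gives the minimal DFA with states {p0, p1, p2, p3, p4, p5}, start state p0, accepting states {p0, p4} and transitions p0: a→p1, b→p2, c→p2; p1: a→p3, b→p4, c→p2; p2: a→p2, b→p2, c→p2; p3: a→p4, b→p5, c→p2; p4: a→p2, b→p2, c→p2; p5: a→p2, b→p4, c→p2.
Exploring the product automaton P × Q from the start pair (p0, B), following both machines on each input symbol, reaches 8 state pairs: (p0, B), (p1, C), (p2, E), (p3, F), (p4, G), (p4, A), (p5, D), (p4, H).
P accepts in {p0, p4} and Q accepts in {A, B, G, H}. In every reachable pair the two components are either both accepting — (p0, B), (p4, G), (p4, A), (p4, H) — or both non-accepting, so no string is accepted by exactly one of the machines: L(P) \ L(Q) and L(Q) \ L(P) are both empty.
Hence every string is accepted by P iff it is accepted by Q, and the two languages coincide.

Yes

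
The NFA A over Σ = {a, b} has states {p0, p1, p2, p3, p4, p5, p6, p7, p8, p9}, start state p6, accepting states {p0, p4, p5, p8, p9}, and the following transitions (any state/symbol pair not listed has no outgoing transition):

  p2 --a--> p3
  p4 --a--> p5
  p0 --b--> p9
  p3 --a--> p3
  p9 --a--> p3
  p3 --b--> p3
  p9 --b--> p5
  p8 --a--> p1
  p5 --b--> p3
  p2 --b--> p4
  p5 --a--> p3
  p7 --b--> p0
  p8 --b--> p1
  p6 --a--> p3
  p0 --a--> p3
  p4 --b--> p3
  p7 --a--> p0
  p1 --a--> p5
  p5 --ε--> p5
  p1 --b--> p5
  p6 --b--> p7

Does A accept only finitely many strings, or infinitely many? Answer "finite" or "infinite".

The useful states (reachable from p6 and able to reach an accepting state) are {p0, p5, p6, p7, p9}.
Restricted to these states the transition graph has no cycle, so every accepting path has bounded length and L is finite.

finite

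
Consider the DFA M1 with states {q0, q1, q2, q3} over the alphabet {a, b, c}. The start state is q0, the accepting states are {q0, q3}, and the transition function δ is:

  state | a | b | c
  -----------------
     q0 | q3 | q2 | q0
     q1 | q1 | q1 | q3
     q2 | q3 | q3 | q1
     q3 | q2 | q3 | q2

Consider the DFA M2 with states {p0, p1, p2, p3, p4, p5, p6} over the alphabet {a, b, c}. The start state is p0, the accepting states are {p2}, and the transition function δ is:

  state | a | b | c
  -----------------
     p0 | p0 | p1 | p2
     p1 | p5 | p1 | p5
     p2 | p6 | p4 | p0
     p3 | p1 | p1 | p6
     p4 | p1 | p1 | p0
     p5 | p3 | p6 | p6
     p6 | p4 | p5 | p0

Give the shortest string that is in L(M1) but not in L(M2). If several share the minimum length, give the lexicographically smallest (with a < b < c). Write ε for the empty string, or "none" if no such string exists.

The empty string ε is accepted by M1 but not by M2.
Since ε is the unique shortest string, it is the required witness.

ε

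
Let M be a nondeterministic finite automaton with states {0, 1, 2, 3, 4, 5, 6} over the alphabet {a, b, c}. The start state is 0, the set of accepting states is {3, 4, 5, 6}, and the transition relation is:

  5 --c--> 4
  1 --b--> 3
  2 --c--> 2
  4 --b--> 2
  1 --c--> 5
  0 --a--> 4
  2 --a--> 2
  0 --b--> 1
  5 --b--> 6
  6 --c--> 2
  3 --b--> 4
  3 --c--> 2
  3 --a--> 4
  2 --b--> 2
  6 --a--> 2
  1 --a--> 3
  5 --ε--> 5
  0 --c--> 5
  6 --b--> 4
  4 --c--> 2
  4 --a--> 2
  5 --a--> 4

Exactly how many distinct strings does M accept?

The useful subgraph on states {0, 1, 3, 4, 5, 6} is acyclic, so L(M) is finite; the longest accepting path visits 5 useful states, giving maximum string length 4.
Counting accepting paths from 0 by length: 2 of length 1, 6 of length 2, 8 of length 3, 1 of length 4. Total 17.

17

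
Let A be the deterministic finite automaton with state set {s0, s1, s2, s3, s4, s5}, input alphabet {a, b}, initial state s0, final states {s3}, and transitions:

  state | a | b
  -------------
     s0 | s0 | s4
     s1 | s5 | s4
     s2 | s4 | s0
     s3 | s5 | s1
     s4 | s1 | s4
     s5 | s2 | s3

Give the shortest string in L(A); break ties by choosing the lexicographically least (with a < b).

A breadth-first search from s0 reaches an accepting state first via the path s0 → s4 → s1 → s5 → s3 on input baab.
No string of length < 4 is accepted (BFS exhausts all shorter strings without reaching an accepting state), and baab is the lexicographically least accepting string of length 4.

baab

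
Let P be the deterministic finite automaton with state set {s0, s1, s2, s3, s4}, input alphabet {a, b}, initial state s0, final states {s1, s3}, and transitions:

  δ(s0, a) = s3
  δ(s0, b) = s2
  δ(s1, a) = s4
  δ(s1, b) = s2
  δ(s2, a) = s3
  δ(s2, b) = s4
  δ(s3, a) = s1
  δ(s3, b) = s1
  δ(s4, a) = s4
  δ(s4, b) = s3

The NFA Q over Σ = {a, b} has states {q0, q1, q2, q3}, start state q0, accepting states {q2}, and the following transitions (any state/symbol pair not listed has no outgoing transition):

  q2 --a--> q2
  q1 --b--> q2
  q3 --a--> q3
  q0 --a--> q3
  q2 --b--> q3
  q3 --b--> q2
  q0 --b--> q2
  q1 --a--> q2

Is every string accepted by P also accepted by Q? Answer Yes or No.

The string a is in L(P) but not in L(Q).
So L(P) ⊄ L(Q).

No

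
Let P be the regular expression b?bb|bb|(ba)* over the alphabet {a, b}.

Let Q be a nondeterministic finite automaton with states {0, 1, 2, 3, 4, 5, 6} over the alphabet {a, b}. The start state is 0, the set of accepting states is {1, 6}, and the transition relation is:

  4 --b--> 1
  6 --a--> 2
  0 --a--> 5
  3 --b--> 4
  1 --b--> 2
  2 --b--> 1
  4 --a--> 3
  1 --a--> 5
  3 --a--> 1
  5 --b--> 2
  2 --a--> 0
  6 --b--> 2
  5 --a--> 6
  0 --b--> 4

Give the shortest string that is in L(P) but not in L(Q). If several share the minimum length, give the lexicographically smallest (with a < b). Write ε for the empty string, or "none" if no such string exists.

ε

The empty string ε is accepted by P but not by Q.
Since ε is the unique shortest string, it is the required witness.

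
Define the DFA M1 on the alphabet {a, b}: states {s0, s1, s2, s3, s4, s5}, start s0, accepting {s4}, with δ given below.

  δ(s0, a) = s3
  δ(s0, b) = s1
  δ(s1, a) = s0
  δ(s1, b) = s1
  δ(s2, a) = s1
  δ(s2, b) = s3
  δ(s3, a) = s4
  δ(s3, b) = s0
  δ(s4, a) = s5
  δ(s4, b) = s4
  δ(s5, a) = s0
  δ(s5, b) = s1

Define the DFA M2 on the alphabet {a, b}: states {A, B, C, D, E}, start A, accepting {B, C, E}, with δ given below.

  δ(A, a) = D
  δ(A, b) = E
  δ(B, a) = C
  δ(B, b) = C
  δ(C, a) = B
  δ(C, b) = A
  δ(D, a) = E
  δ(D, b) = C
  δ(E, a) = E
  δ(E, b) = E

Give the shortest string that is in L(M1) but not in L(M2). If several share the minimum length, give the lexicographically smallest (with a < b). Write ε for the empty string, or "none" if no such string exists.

abaab

The string abaab is accepted by M1 but not by M2.
No shorter string lies in the difference, and abaab is the lexicographically first length-5 string in L(M1) \ L(M2).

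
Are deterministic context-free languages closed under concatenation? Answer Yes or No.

Take L₁ = {ε, c} (finite, hence regular and DCFL) and L₂ = {c aⁿbⁿ : n≥0} ∪ {cc aⁿb²ⁿ : n≥0} (a DCFL: the number of leading c's tells the DPDA whether to pop one stack symbol per b or per two b's). Then L₁L₂ ∩ cca⁺b* = {cc aⁿbⁿ : n≥1} ∪ {cc aⁿb²ⁿ : n≥1}. If L₁L₂ were a DCFL, so would be this intersection with a regular set, and a DPDA for it started from its configuration after reading cc would accept {aⁿbⁿ : n≥1} ∪ {aⁿb²ⁿ : n≥1}, which no deterministic PDA accepts (a DPDA for it would have a single run on aⁿb²ⁿ, accepting after the prefix aⁿbⁿ and accepting again after n more b's; an ordinary PDA that simulates it on a's and b's and, at any moment when it is accepting, may switch to reading only a fresh letter d while feeding each d to the simulation as a b, would accept aⁱbʲdᵏ (k≥1) exactly when both aⁱbʲ and aⁱbʲ⁺ᵏ are in the language, i.e. its language intersected with the regular set a*b*d⁺ would be exactly {aⁿbⁿdⁿ : n≥1} — impossible, since context-free languages are closed under intersection with regular sets and {aⁿbⁿdⁿ} is not context-free). Hence L₁L₂ is not a DCFL.

No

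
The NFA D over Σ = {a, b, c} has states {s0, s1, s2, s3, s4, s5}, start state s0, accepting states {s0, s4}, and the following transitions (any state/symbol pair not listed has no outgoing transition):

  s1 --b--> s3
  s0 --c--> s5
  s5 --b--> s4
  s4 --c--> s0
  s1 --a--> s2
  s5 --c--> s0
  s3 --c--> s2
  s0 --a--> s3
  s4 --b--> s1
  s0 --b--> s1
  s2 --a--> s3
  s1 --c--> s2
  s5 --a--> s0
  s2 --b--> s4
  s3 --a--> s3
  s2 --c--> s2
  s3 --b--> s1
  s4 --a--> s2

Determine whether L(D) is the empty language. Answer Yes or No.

No

The empty string ε is accepted: the run s0 ends in the accepting state s0.
Since at least one string is accepted, L(D) is not empty.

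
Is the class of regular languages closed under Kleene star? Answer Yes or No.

Yes

If R is a regular expression for L then R* denotes L*; on automata, add a new accepting start state with an ε-move into the old start state and ε-moves from every old accepting state back to it.
So the regular languages are closed under Kleene star.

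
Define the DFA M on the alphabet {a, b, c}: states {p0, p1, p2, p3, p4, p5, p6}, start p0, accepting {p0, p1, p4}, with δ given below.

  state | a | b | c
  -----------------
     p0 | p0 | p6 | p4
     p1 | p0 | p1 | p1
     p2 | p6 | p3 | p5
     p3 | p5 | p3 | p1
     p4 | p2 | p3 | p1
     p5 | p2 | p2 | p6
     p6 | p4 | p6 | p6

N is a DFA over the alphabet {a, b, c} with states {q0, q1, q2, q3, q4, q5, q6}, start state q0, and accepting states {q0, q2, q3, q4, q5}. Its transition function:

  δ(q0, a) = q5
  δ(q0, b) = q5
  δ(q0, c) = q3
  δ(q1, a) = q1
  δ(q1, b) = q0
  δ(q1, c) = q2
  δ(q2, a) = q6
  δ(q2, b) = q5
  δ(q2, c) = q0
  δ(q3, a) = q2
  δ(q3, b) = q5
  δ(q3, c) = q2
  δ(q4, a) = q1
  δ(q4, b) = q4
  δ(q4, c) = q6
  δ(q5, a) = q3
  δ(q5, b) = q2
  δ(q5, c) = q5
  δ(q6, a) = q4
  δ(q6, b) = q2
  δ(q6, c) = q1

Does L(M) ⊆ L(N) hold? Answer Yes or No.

The string aba is in L(M) but not in L(N).
So L(M) ⊄ L(N).

No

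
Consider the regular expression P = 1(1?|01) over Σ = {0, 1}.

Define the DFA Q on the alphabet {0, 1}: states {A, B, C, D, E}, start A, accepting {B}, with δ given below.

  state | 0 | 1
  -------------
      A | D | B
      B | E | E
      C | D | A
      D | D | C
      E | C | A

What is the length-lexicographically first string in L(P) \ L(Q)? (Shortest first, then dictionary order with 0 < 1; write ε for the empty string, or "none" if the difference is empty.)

The string 11 is accepted by P but not by Q.
No shorter string lies in the difference, and 11 is the lexicographically first length-2 string in L(P) \ L(Q).

11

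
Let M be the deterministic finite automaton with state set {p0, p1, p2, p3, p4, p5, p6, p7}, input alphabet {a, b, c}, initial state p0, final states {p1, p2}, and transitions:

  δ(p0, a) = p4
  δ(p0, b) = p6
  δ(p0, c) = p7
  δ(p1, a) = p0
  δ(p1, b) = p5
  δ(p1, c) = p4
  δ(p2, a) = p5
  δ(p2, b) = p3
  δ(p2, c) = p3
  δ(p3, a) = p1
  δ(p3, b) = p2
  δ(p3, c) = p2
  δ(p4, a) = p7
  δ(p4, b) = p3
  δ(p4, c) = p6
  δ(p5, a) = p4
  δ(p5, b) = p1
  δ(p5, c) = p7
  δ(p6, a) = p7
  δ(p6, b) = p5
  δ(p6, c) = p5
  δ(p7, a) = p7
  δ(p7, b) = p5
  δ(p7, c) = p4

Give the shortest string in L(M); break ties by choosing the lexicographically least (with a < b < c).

aba

A breadth-first search from p0 reaches an accepting state first via the path p0 → p4 → p3 → p1 on input aba.
No string of length < 3 is accepted (BFS exhausts all shorter strings without reaching an accepting state), and aba is the lexicographically least accepting string of length 3.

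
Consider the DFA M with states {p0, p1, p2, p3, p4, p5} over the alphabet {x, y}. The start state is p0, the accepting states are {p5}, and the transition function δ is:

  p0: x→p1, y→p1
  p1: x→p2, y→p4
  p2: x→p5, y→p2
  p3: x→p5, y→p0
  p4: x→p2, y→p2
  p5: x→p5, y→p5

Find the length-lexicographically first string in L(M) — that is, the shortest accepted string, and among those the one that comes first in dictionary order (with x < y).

A breadth-first search from p0 reaches an accepting state first via the path p0 → p1 → p2 → p5 on input xxx.
No string of length < 3 is accepted (BFS exhausts all shorter strings without reaching an accepting state), and xxx is the lexicographically least accepting string of length 3.

xxx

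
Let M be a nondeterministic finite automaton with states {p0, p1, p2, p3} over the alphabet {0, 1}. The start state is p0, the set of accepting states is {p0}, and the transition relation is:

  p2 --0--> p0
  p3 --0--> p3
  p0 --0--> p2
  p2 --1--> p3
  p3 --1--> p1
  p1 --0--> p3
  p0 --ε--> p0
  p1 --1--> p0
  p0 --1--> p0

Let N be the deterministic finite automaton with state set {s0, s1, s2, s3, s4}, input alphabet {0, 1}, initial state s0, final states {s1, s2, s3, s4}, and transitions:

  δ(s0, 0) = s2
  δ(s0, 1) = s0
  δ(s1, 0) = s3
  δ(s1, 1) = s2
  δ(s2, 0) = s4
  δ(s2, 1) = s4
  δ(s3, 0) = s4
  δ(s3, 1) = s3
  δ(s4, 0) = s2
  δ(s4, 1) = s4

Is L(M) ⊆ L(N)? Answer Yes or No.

The empty string ε is in L(M) but not in L(N).
So L(M) ⊄ L(N).

No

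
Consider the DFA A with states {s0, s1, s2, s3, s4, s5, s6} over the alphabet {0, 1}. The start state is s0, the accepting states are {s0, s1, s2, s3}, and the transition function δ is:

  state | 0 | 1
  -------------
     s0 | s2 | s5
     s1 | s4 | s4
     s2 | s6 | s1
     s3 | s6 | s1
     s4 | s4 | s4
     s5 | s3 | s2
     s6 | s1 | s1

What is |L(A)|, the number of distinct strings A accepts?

The useful subgraph on states {s0, s1, s2, s3, s5, s6} is acyclic, so L(A) is finite; the longest accepting path visits 5 useful states, giving maximum string length 4.
Counting accepting paths from s0 by length: 1 of length 0, 1 of length 1, 3 of length 2, 4 of length 3, 4 of length 4. Total 13.

13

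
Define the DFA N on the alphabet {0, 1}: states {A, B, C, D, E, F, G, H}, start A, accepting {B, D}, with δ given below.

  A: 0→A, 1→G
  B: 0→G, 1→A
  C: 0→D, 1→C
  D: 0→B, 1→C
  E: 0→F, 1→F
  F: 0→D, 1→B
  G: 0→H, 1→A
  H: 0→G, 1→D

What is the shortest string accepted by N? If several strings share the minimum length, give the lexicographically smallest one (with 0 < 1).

101

A breadth-first search from A reaches an accepting state first via the path A → G → H → D on input 101.
No string of length < 3 is accepted (BFS exhausts all shorter strings without reaching an accepting state), and 101 is the lexicographically least accepting string of length 3.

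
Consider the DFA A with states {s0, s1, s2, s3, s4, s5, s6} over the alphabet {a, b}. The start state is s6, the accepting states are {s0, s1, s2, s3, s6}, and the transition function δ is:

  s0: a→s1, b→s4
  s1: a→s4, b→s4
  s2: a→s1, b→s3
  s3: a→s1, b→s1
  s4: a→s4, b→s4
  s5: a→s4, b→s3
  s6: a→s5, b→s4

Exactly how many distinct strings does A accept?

The useful subgraph on states {s1, s3, s5, s6} is acyclic, so L(A) is finite; the longest accepting path visits 4 useful states, giving maximum string length 3.
Counting accepting paths from s6 by length: 1 of length 0, 1 of length 2, 2 of length 3. Total 4.

4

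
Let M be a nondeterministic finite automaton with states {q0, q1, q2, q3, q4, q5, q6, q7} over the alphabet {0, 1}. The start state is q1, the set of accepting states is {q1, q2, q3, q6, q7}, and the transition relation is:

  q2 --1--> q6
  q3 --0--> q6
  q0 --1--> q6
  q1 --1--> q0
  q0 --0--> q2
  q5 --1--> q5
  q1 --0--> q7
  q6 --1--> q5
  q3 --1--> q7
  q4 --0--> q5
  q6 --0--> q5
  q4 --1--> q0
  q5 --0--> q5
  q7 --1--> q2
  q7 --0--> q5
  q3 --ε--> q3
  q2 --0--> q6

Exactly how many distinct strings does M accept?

9

The useful subgraph on states {q0, q1, q2, q6, q7} is acyclic, so L(M) is finite; the longest accepting path visits 4 useful states, giving maximum string length 3.
Counting accepting paths from q1 by length: 1 of length 0, 1 of length 1, 3 of length 2, 4 of length 3. Total 9.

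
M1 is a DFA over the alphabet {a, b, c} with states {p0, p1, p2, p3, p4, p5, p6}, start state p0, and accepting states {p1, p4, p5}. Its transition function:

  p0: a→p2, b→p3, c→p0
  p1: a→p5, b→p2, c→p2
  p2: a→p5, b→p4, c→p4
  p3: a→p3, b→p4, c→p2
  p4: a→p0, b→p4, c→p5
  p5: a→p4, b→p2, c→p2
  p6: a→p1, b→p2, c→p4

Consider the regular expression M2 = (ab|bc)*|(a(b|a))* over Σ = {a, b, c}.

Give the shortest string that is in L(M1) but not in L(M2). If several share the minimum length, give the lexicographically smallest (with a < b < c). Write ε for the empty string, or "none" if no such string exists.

The string ac is accepted by M1 but not by M2.
No shorter string lies in the difference, and ac is the lexicographically first length-2 string in L(M1) \ L(M2).

ac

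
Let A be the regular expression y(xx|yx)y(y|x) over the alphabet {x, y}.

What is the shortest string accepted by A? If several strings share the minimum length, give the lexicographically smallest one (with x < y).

By inspection of the expression, no string of length less than 5 matches, and yxxyx is the lexicographically first match of length 5.

yxxyx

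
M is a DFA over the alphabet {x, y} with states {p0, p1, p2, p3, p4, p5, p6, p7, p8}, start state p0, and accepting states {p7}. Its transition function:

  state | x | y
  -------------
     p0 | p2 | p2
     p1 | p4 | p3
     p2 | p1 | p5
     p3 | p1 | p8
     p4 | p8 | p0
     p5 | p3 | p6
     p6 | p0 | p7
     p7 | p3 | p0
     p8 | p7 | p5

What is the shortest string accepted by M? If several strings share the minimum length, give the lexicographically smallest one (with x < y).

xyyy

A breadth-first search from p0 reaches an accepting state first via the path p0 → p2 → p5 → p6 → p7 on input xyyy.
No string of length < 4 is accepted (BFS exhausts all shorter strings without reaching an accepting state), and xyyy is the lexicographically least accepting string of length 4.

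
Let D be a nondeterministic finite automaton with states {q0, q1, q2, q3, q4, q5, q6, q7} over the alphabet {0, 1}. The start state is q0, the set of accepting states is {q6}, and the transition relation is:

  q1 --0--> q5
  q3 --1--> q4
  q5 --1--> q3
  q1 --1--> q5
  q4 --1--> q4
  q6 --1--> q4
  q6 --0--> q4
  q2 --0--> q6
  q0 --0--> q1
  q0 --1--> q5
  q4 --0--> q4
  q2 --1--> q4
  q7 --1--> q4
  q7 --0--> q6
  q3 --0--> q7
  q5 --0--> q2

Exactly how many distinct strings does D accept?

6

The useful subgraph on states {q0, q1, q2, q3, q5, q6, q7} is acyclic, so L(D) is finite; the longest accepting path visits 6 useful states, giving maximum string length 5.
Counting accepting paths from q0 by length: 1 of length 3, 3 of length 4, 2 of length 5. Total 6.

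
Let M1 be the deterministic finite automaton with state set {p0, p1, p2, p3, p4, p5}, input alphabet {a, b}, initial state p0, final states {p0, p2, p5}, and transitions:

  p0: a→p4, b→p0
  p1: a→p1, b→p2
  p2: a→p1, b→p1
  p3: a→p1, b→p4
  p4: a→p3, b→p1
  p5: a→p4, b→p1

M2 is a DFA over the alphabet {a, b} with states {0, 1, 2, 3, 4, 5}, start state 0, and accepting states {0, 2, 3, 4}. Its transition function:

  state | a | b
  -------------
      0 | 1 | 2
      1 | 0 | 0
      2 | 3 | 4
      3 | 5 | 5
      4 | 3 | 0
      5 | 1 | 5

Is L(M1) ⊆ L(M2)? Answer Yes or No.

No

The string babb is in L(M1) but not in L(M2).
So L(M1) ⊄ L(M2).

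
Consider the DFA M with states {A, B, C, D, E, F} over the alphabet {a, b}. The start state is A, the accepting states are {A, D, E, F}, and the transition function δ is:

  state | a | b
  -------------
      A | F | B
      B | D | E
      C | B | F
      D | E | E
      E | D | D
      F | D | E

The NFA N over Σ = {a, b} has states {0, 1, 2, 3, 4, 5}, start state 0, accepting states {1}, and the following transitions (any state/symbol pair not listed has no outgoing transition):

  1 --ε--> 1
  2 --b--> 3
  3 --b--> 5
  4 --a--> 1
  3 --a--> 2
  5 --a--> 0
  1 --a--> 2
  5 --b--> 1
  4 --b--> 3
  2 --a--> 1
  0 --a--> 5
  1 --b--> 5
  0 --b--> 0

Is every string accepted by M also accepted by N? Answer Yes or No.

The empty string ε is in L(M) but not in L(N).
So L(M) ⊄ L(N).

No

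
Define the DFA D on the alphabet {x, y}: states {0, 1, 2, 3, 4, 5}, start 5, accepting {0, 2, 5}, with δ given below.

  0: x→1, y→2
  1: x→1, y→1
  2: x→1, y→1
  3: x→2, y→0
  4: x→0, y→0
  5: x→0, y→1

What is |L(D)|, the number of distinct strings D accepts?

3

The useful subgraph on states {0, 2, 5} is acyclic, so L(D) is finite; the longest accepting path visits 3 useful states, giving maximum string length 2.
Counting accepting paths from 5 by length: 1 of length 0, 1 of length 1, 1 of length 2. Total 3.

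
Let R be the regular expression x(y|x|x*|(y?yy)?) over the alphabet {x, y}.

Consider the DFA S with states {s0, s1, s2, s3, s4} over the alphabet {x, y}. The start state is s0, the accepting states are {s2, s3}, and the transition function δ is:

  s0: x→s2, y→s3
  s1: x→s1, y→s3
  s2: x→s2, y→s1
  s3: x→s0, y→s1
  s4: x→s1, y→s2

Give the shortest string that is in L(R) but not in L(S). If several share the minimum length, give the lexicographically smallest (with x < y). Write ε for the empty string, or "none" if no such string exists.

The string xy is accepted by R but not by S.
No shorter string lies in the difference, and xy is the lexicographically first length-2 string in L(R) \ L(S).

xy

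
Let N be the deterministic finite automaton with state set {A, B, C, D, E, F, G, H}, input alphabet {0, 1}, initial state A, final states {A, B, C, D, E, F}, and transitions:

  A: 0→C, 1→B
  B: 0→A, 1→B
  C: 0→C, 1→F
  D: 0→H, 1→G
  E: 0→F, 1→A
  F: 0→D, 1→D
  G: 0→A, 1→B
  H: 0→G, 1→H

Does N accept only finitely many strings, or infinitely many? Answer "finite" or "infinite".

State A is reachable from the start and can reach an accepting state, and it lies on the cycle A → B → A.
Traversing that cycle any number of times yields accepted strings of unbounded length, so the language is infinite.

infinite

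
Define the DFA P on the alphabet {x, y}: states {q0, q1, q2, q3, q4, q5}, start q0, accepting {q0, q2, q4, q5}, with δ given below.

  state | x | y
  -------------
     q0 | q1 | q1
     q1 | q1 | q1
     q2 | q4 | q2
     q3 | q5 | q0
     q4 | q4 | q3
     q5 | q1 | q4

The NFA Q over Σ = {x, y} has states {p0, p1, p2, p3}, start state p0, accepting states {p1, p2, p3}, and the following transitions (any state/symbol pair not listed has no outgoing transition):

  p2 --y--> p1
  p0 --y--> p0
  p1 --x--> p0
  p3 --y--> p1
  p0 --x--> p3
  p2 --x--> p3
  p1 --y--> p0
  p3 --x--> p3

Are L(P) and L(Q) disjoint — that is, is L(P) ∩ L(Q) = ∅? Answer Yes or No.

Yes

Exploring the product automaton P × Q from the start pair (q0, p0), following both machines on each input symbol, reaches 4 state pairs: (q0, p0), (q1, p3), (q1, p0), (q1, p1).
P accepts in {q0, q2, q4, q5} and Q accepts in {p1, p2, p3}; no reachable pair has both components accepting, so no string drives both machines to acceptance simultaneously and L(P) ∩ L(Q) = ∅.
So no string is accepted by both, and the intersection is empty.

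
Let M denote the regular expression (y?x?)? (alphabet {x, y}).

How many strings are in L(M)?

The expression has no Kleene star, so L(M) is finite. Expanding the alternatives gives {ε, x, y, yx}.
That is 1 of length 0, 2 of length 1, 1 of length 2: 4 strings in all.

4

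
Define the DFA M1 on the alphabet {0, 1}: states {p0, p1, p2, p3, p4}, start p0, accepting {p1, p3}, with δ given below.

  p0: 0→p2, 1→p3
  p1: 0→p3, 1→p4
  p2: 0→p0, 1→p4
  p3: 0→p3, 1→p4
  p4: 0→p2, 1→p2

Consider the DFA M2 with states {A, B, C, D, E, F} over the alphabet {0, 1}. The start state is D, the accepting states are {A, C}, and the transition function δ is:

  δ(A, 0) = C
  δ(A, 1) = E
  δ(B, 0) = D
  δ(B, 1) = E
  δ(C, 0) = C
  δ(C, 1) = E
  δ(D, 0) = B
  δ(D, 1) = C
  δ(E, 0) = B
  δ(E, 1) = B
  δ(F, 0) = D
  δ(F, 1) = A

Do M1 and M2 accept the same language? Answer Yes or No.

Yes

Exploring the product automaton M1 × M2 from the start pair (p0, D), following both machines on each input symbol, reaches 4 state pairs: (p0, D), (p2, B), (p3, C), (p4, E).
M1 accepts in {p1, p3} and M2 accepts in {A, C}. In every reachable pair the two components are either both accepting — (p3, C) — or both non-accepting, so no string is accepted by exactly one of the machines: L(M1) \ L(M2) and L(M2) \ L(M1) are both empty.
Hence every string is accepted by M1 iff it is accepted by M2, and the two languages coincide.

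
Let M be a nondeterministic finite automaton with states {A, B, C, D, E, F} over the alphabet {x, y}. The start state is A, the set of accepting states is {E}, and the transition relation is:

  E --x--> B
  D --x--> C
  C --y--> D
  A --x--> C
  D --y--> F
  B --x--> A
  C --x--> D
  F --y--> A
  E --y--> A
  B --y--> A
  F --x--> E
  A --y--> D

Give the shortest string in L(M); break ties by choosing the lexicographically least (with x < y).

yyx

A breadth-first search from A reaches an accepting state first via the path A → D → F → E on input yyx.
No string of length < 3 is accepted (BFS exhausts all shorter strings without reaching an accepting state), and yyx is the lexicographically least accepting string of length 3.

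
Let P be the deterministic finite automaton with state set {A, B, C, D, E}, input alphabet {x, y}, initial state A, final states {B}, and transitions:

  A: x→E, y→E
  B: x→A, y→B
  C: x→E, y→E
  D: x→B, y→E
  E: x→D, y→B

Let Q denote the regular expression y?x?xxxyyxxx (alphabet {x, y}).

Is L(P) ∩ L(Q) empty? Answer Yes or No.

Converting the expression Q to a DFA (subset construction, then merging equivalent states) gives the minimal DFA with states {q0, q1, q2, q3, q4, q5, q6, q7, q8, q9, q10, q11}, start state q0, accepting states {q11} and transitions q0: x→q1, y→q2; q1: x→q3, y→q4; q2: x→q1, y→q4; q3: x→q5, y→q4; q4: x→q4, y→q4; q5: x→q6, y→q7; q6: x→q4, y→q7; q7: x→q4, y→q8; q8: x→q9, y→q4; q9: x→q10, y→q4; q10: x→q11, y→q4; q11: x→q4, y→q4.
Exploring the product automaton P × Q from the start pair (A, q0), following both machines on each input symbol, reaches 20 state pairs: (A, q0), (E, q1), (E, q2), (D, q3), (B, q4), (D, q1), (B, q5), (E, q4), (A, q4), (B, q3), (A, q6), (B, q7), (D, q4), (A, q5), (E, q7), (B, q8), (E, q6), (A, q9), (E, q10), (D, q11).
P accepts in {B} and Q accepts in {q11}; no reachable pair has both components accepting, so no string drives both machines to acceptance simultaneously and L(P) ∩ L(Q) = ∅.
So no string is accepted by both, and the intersection is empty.

Yes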